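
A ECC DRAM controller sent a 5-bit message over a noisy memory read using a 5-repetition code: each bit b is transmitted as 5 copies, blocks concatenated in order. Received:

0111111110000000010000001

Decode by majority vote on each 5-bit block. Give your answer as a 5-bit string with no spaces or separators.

11000

Block 1 (01111): 4 ones → 1
Block 2 (11110): 4 ones → 1
Block 3 (00000): 0 ones → 0
Block 4 (00100): 1 one → 0
Block 5 (00001): 1 one → 0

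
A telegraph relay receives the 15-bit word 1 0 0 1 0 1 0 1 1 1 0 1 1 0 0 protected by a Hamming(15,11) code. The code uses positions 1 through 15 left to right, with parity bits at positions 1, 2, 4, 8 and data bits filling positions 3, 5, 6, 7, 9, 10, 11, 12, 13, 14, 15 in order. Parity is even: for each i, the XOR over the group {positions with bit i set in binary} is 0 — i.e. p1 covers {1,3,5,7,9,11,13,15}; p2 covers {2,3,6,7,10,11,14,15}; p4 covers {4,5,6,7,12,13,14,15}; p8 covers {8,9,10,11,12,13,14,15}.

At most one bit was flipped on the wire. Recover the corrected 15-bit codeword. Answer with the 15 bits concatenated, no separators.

s1 (pos 1,3,5,7,9,11,13,15): 1⊕0⊕0⊕0⊕1⊕0⊕1⊕0 = 1
s2 (pos 2,3,6,7,10,11,14,15): 0⊕0⊕1⊕0⊕1⊕0⊕0⊕0 = 0
s4 (pos 4,5,6,7,12,13,14,15): 1⊕0⊕1⊕0⊕1⊕1⊕0⊕0 = 0
s8 (pos 8,9,10,11,12,13,14,15): 1⊕1⊕1⊕0⊕1⊕1⊕0⊕0 = 1
Syndrome s8…s1 = 1001 → error at position 9.
Flip position 9: 100101011101100 → 100101010101100

100101010101100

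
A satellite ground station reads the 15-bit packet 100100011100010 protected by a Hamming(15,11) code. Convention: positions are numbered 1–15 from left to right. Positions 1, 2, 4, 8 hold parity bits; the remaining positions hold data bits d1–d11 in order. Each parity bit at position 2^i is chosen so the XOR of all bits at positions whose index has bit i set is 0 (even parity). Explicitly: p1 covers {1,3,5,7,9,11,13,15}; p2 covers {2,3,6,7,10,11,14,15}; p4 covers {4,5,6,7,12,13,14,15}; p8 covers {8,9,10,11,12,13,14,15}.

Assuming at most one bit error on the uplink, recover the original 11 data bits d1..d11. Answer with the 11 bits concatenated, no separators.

s1 (pos 1,3,5,7,9,11,13,15): 1⊕0⊕0⊕0⊕1⊕0⊕0⊕0 = 0
s2 (pos 2,3,6,7,10,11,14,15): 0⊕0⊕0⊕0⊕1⊕0⊕1⊕0 = 0
s4 (pos 4,5,6,7,12,13,14,15): 1⊕0⊕0⊕0⊕0⊕0⊕1⊕0 = 0
s8 (pos 8,9,10,11,12,13,14,15): 1⊕1⊕1⊕0⊕0⊕0⊕1⊕0 = 0
Syndrome s8…s1 = 0000 → no error.
Read data bits from positions 3,5,6,7,9,10,11,12,13,14,15: 00001100010

00001100010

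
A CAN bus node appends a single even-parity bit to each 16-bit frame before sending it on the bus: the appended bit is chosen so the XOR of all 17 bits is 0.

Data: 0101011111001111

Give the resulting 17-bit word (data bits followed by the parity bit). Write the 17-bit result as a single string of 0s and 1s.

01010111110011111

XOR of the 16 data bits: 0⊕1⊕0⊕1⊕0⊕1⊕1⊕1⊕1⊕1⊕0⊕0⊕1⊕1⊕1⊕1 = 1
Parity bit = 1 (so all 17 bits XOR to 0).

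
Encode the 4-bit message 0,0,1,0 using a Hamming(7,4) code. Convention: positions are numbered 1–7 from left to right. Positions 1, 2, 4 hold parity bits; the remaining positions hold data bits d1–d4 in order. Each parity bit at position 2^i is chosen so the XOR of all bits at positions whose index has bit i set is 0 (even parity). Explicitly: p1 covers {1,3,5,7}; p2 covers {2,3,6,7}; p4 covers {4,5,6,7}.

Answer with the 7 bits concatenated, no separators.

0101010

Place data at non-parity positions: p1 p2 0 p4 0 1 0
p1 (pos 1,3,5,7): XOR of data positions = 0⊕0⊕0 = 0
p2 (pos 2,3,6,7): XOR of data positions = 0⊕1⊕0 = 1
p4 (pos 4,5,6,7): XOR of data positions = 0⊕1⊕0 = 1
Codeword: 0101010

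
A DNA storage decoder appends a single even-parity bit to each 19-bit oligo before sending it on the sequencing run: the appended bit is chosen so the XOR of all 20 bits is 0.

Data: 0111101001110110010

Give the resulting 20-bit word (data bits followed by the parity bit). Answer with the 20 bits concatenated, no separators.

XOR of the 19 data bits: 0⊕1⊕1⊕1⊕1⊕0⊕1⊕0⊕0⊕1⊕1⊕1⊕0⊕1⊕1⊕0⊕0⊕1⊕0 = 1
Parity bit = 1 (so all 20 bits XOR to 0).

01111010011101100101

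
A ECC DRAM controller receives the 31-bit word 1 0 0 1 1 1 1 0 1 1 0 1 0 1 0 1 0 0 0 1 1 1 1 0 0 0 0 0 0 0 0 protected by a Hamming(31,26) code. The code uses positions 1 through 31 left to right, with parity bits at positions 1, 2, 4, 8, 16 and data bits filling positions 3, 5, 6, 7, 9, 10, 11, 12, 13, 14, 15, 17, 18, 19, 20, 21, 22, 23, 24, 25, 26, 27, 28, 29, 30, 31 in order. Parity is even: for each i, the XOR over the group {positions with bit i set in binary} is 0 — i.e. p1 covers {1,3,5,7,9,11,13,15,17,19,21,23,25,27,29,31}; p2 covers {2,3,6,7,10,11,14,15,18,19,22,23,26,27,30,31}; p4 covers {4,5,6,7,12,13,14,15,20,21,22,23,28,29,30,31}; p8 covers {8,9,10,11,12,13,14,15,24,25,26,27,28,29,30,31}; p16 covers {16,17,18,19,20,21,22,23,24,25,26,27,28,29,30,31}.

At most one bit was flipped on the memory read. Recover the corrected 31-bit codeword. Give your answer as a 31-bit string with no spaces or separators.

1001111011010100000111100000000

s1 (pos 1,3,5,7,9,11,13,15,17,19,21,23,25,27,29,31): 1⊕0⊕1⊕1⊕1⊕0⊕0⊕0⊕0⊕0⊕1⊕1⊕0⊕0⊕0⊕0 = 0
s2 (pos 2,3,6,7,10,11,14,15,18,19,22,23,26,27,30,31): 0⊕0⊕1⊕1⊕1⊕0⊕1⊕0⊕0⊕0⊕1⊕1⊕0⊕0⊕0⊕0 = 0
s4 (pos 4,5,6,7,12,13,14,15,20,21,22,23,28,29,30,31): 1⊕1⊕1⊕1⊕1⊕0⊕1⊕0⊕1⊕1⊕1⊕1⊕0⊕0⊕0⊕0 = 0
s8 (pos 8,9,10,11,12,13,14,15,24,25,26,27,28,29,30,31): 0⊕1⊕1⊕0⊕1⊕0⊕1⊕0⊕0⊕0⊕0⊕0⊕0⊕0⊕0⊕0 = 0
s16 (pos 16,17,18,19,20,21,22,23,24,25,26,27,28,29,30,31): 1⊕0⊕0⊕0⊕1⊕1⊕1⊕1⊕0⊕0⊕0⊕0⊕0⊕0⊕0⊕0 = 1
Syndrome s16…s1 = 10000 → error at position 16.
Flip position 16: 1001111011010101000111100000000 → 1001111011010100000111100000000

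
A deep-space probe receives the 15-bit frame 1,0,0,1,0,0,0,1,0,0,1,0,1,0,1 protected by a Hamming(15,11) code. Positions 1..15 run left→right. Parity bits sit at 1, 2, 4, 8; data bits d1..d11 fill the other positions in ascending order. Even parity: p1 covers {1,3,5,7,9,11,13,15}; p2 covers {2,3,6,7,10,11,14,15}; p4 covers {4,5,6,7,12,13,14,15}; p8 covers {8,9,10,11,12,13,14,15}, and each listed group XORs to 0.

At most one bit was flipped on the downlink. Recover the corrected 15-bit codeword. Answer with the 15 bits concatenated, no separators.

100000010010101

s1 (pos 1,3,5,7,9,11,13,15): 1⊕0⊕0⊕0⊕0⊕1⊕1⊕1 = 0
s2 (pos 2,3,6,7,10,11,14,15): 0⊕0⊕0⊕0⊕0⊕1⊕0⊕1 = 0
s4 (pos 4,5,6,7,12,13,14,15): 1⊕0⊕0⊕0⊕0⊕1⊕0⊕1 = 1
s8 (pos 8,9,10,11,12,13,14,15): 1⊕0⊕0⊕1⊕0⊕1⊕0⊕1 = 0
Syndrome s8…s1 = 0100 → error at position 4.
Flip position 4: 100100010010101 → 100000010010101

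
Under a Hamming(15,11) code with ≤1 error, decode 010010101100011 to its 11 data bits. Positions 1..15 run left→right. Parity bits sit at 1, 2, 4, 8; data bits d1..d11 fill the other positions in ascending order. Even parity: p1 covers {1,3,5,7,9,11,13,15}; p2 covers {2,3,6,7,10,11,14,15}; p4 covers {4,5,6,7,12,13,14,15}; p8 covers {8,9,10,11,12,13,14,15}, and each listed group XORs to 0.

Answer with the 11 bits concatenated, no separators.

01011100011

s1 (pos 1,3,5,7,9,11,13,15): 0⊕0⊕1⊕1⊕1⊕0⊕0⊕1 = 0
s2 (pos 2,3,6,7,10,11,14,15): 1⊕0⊕0⊕1⊕1⊕0⊕1⊕1 = 1
s4 (pos 4,5,6,7,12,13,14,15): 0⊕1⊕0⊕1⊕0⊕0⊕1⊕1 = 0
s8 (pos 8,9,10,11,12,13,14,15): 0⊕1⊕1⊕0⊕0⊕0⊕1⊕1 = 0
Syndrome s8…s1 = 0010 → error at position 2.
Flip position 2: 010010101100011 → 000010101100011
Read data bits from positions 3,5,6,7,9,10,11,12,13,14,15: 01011100011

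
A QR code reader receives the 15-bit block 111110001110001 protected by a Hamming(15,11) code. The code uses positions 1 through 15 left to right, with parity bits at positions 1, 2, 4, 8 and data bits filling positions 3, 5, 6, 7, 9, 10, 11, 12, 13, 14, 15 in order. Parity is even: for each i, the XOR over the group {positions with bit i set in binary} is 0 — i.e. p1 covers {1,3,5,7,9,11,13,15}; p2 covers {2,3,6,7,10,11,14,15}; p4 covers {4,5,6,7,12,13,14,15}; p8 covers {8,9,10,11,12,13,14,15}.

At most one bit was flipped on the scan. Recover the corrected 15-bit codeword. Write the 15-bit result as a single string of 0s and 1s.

s1 (pos 1,3,5,7,9,11,13,15): 1⊕1⊕1⊕0⊕1⊕1⊕0⊕1 = 0
s2 (pos 2,3,6,7,10,11,14,15): 1⊕1⊕0⊕0⊕1⊕1⊕0⊕1 = 1
s4 (pos 4,5,6,7,12,13,14,15): 1⊕1⊕0⊕0⊕0⊕0⊕0⊕1 = 1
s8 (pos 8,9,10,11,12,13,14,15): 0⊕1⊕1⊕1⊕0⊕0⊕0⊕1 = 0
Syndrome s8…s1 = 0110 → error at position 6.
Flip position 6: 111110001110001 → 111111001110001

111111001110001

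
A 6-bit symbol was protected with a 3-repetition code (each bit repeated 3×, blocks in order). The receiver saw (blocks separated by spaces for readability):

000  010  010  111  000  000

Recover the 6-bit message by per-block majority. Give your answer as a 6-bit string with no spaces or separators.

Block 1 (000): 0 ones → 0
Block 2 (010): 1 one → 0
Block 3 (010): 1 one → 0
Block 4 (111): 3 ones → 1
Block 5 (000): 0 ones → 0
Block 6 (000): 0 ones → 0

000100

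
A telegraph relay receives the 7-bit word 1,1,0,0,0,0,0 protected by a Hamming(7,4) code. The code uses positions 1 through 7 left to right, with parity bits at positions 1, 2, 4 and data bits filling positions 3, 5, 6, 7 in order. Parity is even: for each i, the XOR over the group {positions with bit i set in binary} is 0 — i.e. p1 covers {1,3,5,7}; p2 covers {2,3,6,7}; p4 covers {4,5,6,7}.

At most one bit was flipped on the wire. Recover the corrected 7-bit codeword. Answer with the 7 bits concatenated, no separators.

s1 (pos 1,3,5,7): 1⊕0⊕0⊕0 = 1
s2 (pos 2,3,6,7): 1⊕0⊕0⊕0 = 1
s4 (pos 4,5,6,7): 0⊕0⊕0⊕0 = 0
Syndrome s4…s1 = 011 → error at position 3.
Flip position 3: 1100000 → 1110000

1110000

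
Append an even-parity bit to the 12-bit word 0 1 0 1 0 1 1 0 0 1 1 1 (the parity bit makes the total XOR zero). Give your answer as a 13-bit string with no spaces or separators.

XOR of the 12 data bits: 0⊕1⊕0⊕1⊕0⊕1⊕1⊕0⊕0⊕1⊕1⊕1 = 1
Parity bit = 1 (so all 13 bits XOR to 0).

0101011001111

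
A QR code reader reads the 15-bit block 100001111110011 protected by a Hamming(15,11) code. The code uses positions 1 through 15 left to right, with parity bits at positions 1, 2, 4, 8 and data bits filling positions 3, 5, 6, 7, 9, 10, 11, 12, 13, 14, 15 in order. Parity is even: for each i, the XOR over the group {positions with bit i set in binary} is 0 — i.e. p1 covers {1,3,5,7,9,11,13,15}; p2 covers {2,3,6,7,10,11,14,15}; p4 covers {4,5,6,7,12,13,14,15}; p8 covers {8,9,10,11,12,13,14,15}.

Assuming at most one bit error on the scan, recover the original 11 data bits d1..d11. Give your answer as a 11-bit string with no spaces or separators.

00111110011

s1 (pos 1,3,5,7,9,11,13,15): 1⊕0⊕0⊕1⊕1⊕1⊕0⊕1 = 1
s2 (pos 2,3,6,7,10,11,14,15): 0⊕0⊕1⊕1⊕1⊕1⊕1⊕1 = 0
s4 (pos 4,5,6,7,12,13,14,15): 0⊕0⊕1⊕1⊕0⊕0⊕1⊕1 = 0
s8 (pos 8,9,10,11,12,13,14,15): 1⊕1⊕1⊕1⊕0⊕0⊕1⊕1 = 0
Syndrome s8…s1 = 0001 → error at position 1.
Flip position 1: 100001111110011 → 000001111110011
Read data bits from positions 3,5,6,7,9,10,11,12,13,14,15: 00111110011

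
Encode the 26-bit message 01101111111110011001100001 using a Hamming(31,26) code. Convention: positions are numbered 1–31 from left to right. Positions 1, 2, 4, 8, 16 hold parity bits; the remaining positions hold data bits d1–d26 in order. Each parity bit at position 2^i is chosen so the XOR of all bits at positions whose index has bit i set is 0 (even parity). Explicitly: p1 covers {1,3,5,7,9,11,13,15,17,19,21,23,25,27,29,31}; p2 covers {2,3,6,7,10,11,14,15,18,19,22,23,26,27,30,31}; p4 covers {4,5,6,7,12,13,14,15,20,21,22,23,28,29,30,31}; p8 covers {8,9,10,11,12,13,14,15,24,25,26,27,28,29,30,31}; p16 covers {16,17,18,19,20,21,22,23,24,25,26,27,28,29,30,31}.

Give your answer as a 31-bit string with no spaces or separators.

1101110011111111110011001100001

Place data at non-parity positions: p1 p2 0 p4 1 1 0 p8 1 1 1 1 1 1 1 p16 1 1 0 0 1 1 0 0 1 1 0 0 0 0 1
p1 (pos 1,3,5,7,9,11,13,15,17,19,21,23,25,27,29,31): XOR of data positions = 0⊕1⊕0⊕1⊕1⊕1⊕1⊕1⊕0⊕1⊕0⊕1⊕0⊕0⊕1 = 1
p2 (pos 2,3,6,7,10,11,14,15,18,19,22,23,26,27,30,31): XOR of data positions = 0⊕1⊕0⊕1⊕1⊕1⊕1⊕1⊕0⊕1⊕0⊕1⊕0⊕0⊕1 = 1
p4 (pos 4,5,6,7,12,13,14,15,20,21,22,23,28,29,30,31): XOR of data positions = 1⊕1⊕0⊕1⊕1⊕1⊕1⊕0⊕1⊕1⊕0⊕0⊕0⊕0⊕1 = 1
p8 (pos 8,9,10,11,12,13,14,15,24,25,26,27,28,29,30,31): XOR of data positions = 1⊕1⊕1⊕1⊕1⊕1⊕1⊕0⊕1⊕1⊕0⊕0⊕0⊕0⊕1 = 0
p16 (pos 16,17,18,19,20,21,22,23,24,25,26,27,28,29,30,31): XOR of data positions = 1⊕1⊕0⊕0⊕1⊕1⊕0⊕0⊕1⊕1⊕0⊕0⊕0⊕0⊕1 = 1
Codeword: 1101110011111111110011001100001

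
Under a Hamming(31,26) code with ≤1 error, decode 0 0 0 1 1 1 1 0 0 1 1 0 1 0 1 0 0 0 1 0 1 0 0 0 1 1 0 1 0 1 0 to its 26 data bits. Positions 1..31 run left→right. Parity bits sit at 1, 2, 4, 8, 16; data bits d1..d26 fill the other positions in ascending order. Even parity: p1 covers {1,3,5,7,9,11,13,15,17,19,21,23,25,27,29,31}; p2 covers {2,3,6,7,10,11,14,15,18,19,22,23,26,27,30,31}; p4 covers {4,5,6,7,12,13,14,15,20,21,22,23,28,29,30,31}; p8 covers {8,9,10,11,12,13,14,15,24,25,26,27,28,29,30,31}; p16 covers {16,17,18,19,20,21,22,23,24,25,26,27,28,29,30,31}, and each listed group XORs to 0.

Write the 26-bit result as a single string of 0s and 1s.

s1 (pos 1,3,5,7,9,11,13,15,17,19,21,23,25,27,29,31): 0⊕0⊕1⊕1⊕0⊕1⊕1⊕1⊕0⊕1⊕1⊕0⊕1⊕0⊕0⊕0 = 0
s2 (pos 2,3,6,7,10,11,14,15,18,19,22,23,26,27,30,31): 0⊕0⊕1⊕1⊕1⊕1⊕0⊕1⊕0⊕1⊕0⊕0⊕1⊕0⊕1⊕0 = 0
s4 (pos 4,5,6,7,12,13,14,15,20,21,22,23,28,29,30,31): 1⊕1⊕1⊕1⊕0⊕1⊕0⊕1⊕0⊕1⊕0⊕0⊕1⊕0⊕1⊕0 = 1
s8 (pos 8,9,10,11,12,13,14,15,24,25,26,27,28,29,30,31): 0⊕0⊕1⊕1⊕0⊕1⊕0⊕1⊕0⊕1⊕1⊕0⊕1⊕0⊕1⊕0 = 0
s16 (pos 16,17,18,19,20,21,22,23,24,25,26,27,28,29,30,31): 0⊕0⊕0⊕1⊕0⊕1⊕0⊕0⊕0⊕1⊕1⊕0⊕1⊕0⊕1⊕0 = 0
Syndrome s16…s1 = 00100 → error at position 4.
Flip position 4: 0001111001101010001010001101010 → 0000111001101010001010001101010
Read data bits from positions 3,5,6,7,9,10,11,12,13,14,15,17,18,19,20,21,22,23,24,25,26,27,28,29,30,31: 01110110101001010001101010

01110110101001010001101010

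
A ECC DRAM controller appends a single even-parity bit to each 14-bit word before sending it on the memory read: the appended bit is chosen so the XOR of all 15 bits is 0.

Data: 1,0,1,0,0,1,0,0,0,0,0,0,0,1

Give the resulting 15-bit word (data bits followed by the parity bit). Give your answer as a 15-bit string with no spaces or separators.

XOR of the 14 data bits: 1⊕0⊕1⊕0⊕0⊕1⊕0⊕0⊕0⊕0⊕0⊕0⊕0⊕1 = 0
Parity bit = 0 (so all 15 bits XOR to 0).

101001000000010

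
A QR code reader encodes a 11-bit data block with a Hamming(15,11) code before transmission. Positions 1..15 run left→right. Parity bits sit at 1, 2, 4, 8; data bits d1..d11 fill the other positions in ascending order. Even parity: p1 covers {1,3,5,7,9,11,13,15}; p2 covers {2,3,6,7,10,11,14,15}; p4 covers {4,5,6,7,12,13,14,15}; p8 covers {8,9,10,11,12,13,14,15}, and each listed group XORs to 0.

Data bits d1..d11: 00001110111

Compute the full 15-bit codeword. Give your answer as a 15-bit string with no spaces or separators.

000100001110111

Place data at non-parity positions: p1 p2 0 p4 0 0 0 p8 1 1 1 0 1 1 1
p1 (pos 1,3,5,7,9,11,13,15): XOR of data positions = 0⊕0⊕0⊕1⊕1⊕1⊕1 = 0
p2 (pos 2,3,6,7,10,11,14,15): XOR of data positions = 0⊕0⊕0⊕1⊕1⊕1⊕1 = 0
p4 (pos 4,5,6,7,12,13,14,15): XOR of data positions = 0⊕0⊕0⊕0⊕1⊕1⊕1 = 1
p8 (pos 8,9,10,11,12,13,14,15): XOR of data positions = 1⊕1⊕1⊕0⊕1⊕1⊕1 = 0
Codeword: 000100001110111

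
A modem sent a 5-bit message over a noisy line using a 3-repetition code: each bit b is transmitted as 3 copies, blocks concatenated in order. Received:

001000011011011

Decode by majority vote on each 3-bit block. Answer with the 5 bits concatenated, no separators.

Block 1 (001): 1 one → 0
Block 2 (000): 0 ones → 0
Block 3 (011): 2 ones → 1
Block 4 (011): 2 ones → 1
Block 5 (011): 2 ones → 1

00111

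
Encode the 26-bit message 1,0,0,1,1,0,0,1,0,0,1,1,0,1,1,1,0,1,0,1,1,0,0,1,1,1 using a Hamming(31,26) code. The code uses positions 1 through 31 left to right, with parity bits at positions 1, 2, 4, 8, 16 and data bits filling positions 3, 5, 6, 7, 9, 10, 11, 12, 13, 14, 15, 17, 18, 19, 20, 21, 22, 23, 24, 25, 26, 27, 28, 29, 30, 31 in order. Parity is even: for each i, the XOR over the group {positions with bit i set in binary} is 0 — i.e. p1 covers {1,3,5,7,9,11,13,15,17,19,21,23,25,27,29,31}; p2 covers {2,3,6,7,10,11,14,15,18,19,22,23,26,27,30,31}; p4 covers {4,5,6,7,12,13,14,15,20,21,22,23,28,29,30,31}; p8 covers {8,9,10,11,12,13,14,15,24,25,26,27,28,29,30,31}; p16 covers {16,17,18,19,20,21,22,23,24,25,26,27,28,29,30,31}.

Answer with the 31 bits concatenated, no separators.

Place data at non-parity positions: p1 p2 1 p4 0 0 1 p8 1 0 0 1 0 0 1 p16 1 0 1 1 1 0 1 0 1 1 0 0 1 1 1
p1 (pos 1,3,5,7,9,11,13,15,17,19,21,23,25,27,29,31): XOR of data positions = 1⊕0⊕1⊕1⊕0⊕0⊕1⊕1⊕1⊕1⊕1⊕1⊕0⊕1⊕1 = 1
p2 (pos 2,3,6,7,10,11,14,15,18,19,22,23,26,27,30,31): XOR of data positions = 1⊕0⊕1⊕0⊕0⊕0⊕1⊕0⊕1⊕0⊕1⊕1⊕0⊕1⊕1 = 0
p4 (pos 4,5,6,7,12,13,14,15,20,21,22,23,28,29,30,31): XOR of data positions = 0⊕0⊕1⊕1⊕0⊕0⊕1⊕1⊕1⊕0⊕1⊕0⊕1⊕1⊕1 = 1
p8 (pos 8,9,10,11,12,13,14,15,24,25,26,27,28,29,30,31): XOR of data positions = 1⊕0⊕0⊕1⊕0⊕0⊕1⊕0⊕1⊕1⊕0⊕0⊕1⊕1⊕1 = 0
p16 (pos 16,17,18,19,20,21,22,23,24,25,26,27,28,29,30,31): XOR of data positions = 1⊕0⊕1⊕1⊕1⊕0⊕1⊕0⊕1⊕1⊕0⊕0⊕1⊕1⊕1 = 0
Codeword: 1011001010010010101110101100111

1011001010010010101110101100111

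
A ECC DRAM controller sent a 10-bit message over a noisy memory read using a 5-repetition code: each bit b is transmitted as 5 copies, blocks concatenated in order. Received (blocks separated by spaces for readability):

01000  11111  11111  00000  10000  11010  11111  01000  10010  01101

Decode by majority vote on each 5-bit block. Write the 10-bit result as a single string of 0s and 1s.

0110011001

Block 1 (01000): 1 one → 0
Block 2 (11111): 5 ones → 1
Block 3 (11111): 5 ones → 1
Block 4 (00000): 0 ones → 0
Block 5 (10000): 1 one → 0
Block 6 (11010): 3 ones → 1
Block 7 (11111): 5 ones → 1
Block 8 (01000): 1 one → 0
Block 9 (10010): 2 ones → 0
Block 10 (01101): 3 ones → 1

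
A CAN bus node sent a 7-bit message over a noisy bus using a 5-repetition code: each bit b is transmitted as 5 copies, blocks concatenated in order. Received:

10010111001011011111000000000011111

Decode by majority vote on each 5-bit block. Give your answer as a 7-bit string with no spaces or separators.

0111001

Block 1 (10010): 2 ones → 0
Block 2 (11100): 3 ones → 1
Block 3 (10110): 3 ones → 1
Block 4 (11111): 5 ones → 1
Block 5 (00000): 0 ones → 0
Block 6 (00000): 0 ones → 0
Block 7 (11111): 5 ones → 1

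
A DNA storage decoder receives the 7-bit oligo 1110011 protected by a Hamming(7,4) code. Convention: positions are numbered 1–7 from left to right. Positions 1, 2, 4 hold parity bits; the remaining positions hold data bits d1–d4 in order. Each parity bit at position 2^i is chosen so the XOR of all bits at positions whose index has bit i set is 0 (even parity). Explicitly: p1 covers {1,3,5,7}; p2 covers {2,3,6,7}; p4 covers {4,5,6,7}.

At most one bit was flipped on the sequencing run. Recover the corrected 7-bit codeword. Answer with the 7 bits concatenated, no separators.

0110011

s1 (pos 1,3,5,7): 1⊕1⊕0⊕1 = 1
s2 (pos 2,3,6,7): 1⊕1⊕1⊕1 = 0
s4 (pos 4,5,6,7): 0⊕0⊕1⊕1 = 0
Syndrome s4…s1 = 001 → error at position 1.
Flip position 1: 1110011 → 0110011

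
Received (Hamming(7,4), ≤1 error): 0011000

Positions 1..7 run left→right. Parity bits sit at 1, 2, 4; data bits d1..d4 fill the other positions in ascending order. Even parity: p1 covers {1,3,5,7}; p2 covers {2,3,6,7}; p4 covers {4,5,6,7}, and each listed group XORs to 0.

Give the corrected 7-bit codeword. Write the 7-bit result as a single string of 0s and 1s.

0011001

s1 (pos 1,3,5,7): 0⊕1⊕0⊕0 = 1
s2 (pos 2,3,6,7): 0⊕1⊕0⊕0 = 1
s4 (pos 4,5,6,7): 1⊕0⊕0⊕0 = 1
Syndrome s4…s1 = 111 → error at position 7.
Flip position 7: 0011000 → 0011001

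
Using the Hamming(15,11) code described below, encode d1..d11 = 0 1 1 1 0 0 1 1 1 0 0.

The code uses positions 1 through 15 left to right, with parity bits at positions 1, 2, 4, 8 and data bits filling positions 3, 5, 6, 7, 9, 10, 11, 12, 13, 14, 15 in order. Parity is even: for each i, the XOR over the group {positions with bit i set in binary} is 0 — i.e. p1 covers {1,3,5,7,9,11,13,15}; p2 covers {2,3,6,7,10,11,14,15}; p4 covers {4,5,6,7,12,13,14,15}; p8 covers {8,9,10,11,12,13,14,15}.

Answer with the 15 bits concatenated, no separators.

Place data at non-parity positions: p1 p2 0 p4 1 1 1 p8 0 0 1 1 1 0 0
p1 (pos 1,3,5,7,9,11,13,15): XOR of data positions = 0⊕1⊕1⊕0⊕1⊕1⊕0 = 0
p2 (pos 2,3,6,7,10,11,14,15): XOR of data positions = 0⊕1⊕1⊕0⊕1⊕0⊕0 = 1
p4 (pos 4,5,6,7,12,13,14,15): XOR of data positions = 1⊕1⊕1⊕1⊕1⊕0⊕0 = 1
p8 (pos 8,9,10,11,12,13,14,15): XOR of data positions = 0⊕0⊕1⊕1⊕1⊕0⊕0 = 1
Codeword: 010111110011100

010111110011100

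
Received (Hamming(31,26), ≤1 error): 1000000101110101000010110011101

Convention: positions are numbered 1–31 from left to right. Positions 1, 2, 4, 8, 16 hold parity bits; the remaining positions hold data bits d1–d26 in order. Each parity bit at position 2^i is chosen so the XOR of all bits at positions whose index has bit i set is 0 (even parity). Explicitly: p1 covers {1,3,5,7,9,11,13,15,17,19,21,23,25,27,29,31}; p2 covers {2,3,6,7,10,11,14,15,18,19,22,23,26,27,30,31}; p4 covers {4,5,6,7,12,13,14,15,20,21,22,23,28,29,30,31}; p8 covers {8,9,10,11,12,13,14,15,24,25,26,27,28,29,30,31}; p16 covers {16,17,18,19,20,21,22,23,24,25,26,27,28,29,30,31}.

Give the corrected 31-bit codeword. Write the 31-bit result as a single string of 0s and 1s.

1000100101110101000010110011101

s1 (pos 1,3,5,7,9,11,13,15,17,19,21,23,25,27,29,31): 1⊕0⊕0⊕0⊕0⊕1⊕0⊕0⊕0⊕0⊕1⊕1⊕0⊕1⊕1⊕1 = 1
s2 (pos 2,3,6,7,10,11,14,15,18,19,22,23,26,27,30,31): 0⊕0⊕0⊕0⊕1⊕1⊕1⊕0⊕0⊕0⊕0⊕1⊕0⊕1⊕0⊕1 = 0
s4 (pos 4,5,6,7,12,13,14,15,20,21,22,23,28,29,30,31): 0⊕0⊕0⊕0⊕1⊕0⊕1⊕0⊕0⊕1⊕0⊕1⊕1⊕1⊕0⊕1 = 1
s8 (pos 8,9,10,11,12,13,14,15,24,25,26,27,28,29,30,31): 1⊕0⊕1⊕1⊕1⊕0⊕1⊕0⊕1⊕0⊕0⊕1⊕1⊕1⊕0⊕1 = 0
s16 (pos 16,17,18,19,20,21,22,23,24,25,26,27,28,29,30,31): 1⊕0⊕0⊕0⊕0⊕1⊕0⊕1⊕1⊕0⊕0⊕1⊕1⊕1⊕0⊕1 = 0
Syndrome s16…s1 = 00101 → error at position 5.
Flip position 5: 1000000101110101000010110011101 → 1000100101110101000010110011101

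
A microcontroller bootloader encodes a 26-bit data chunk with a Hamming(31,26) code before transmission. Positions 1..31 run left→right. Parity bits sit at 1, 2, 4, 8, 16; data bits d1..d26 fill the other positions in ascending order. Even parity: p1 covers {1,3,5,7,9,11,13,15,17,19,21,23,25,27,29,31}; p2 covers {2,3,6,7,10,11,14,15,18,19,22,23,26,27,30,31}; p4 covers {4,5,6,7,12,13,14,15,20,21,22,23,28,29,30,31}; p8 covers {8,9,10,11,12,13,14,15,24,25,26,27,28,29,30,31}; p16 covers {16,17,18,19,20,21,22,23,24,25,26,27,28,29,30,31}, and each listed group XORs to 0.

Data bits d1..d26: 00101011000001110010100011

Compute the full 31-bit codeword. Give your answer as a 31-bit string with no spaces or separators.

Place data at non-parity positions: p1 p2 0 p4 0 1 0 p8 1 0 1 1 0 0 0 p16 0 0 1 1 1 0 0 1 0 1 0 0 0 1 1
p1 (pos 1,3,5,7,9,11,13,15,17,19,21,23,25,27,29,31): XOR of data positions = 0⊕0⊕0⊕1⊕1⊕0⊕0⊕0⊕1⊕1⊕0⊕0⊕0⊕0⊕1 = 1
p2 (pos 2,3,6,7,10,11,14,15,18,19,22,23,26,27,30,31): XOR of data positions = 0⊕1⊕0⊕0⊕1⊕0⊕0⊕0⊕1⊕0⊕0⊕1⊕0⊕1⊕1 = 0
p4 (pos 4,5,6,7,12,13,14,15,20,21,22,23,28,29,30,31): XOR of data positions = 0⊕1⊕0⊕1⊕0⊕0⊕0⊕1⊕1⊕0⊕0⊕0⊕0⊕1⊕1 = 0
p8 (pos 8,9,10,11,12,13,14,15,24,25,26,27,28,29,30,31): XOR of data positions = 1⊕0⊕1⊕1⊕0⊕0⊕0⊕1⊕0⊕1⊕0⊕0⊕0⊕1⊕1 = 1
p16 (pos 16,17,18,19,20,21,22,23,24,25,26,27,28,29,30,31): XOR of data positions = 0⊕0⊕1⊕1⊕1⊕0⊕0⊕1⊕0⊕1⊕0⊕0⊕0⊕1⊕1 = 1
Codeword: 1000010110110001001110010100011

1000010110110001001110010100011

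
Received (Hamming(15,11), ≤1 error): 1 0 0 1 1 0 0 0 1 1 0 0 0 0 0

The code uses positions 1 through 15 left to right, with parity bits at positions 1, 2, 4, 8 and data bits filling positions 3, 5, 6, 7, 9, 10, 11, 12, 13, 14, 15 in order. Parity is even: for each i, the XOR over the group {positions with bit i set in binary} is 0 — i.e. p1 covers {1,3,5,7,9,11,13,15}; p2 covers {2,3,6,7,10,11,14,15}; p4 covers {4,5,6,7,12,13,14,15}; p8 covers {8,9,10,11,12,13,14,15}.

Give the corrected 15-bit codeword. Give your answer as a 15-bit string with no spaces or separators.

s1 (pos 1,3,5,7,9,11,13,15): 1⊕0⊕1⊕0⊕1⊕0⊕0⊕0 = 1
s2 (pos 2,3,6,7,10,11,14,15): 0⊕0⊕0⊕0⊕1⊕0⊕0⊕0 = 1
s4 (pos 4,5,6,7,12,13,14,15): 1⊕1⊕0⊕0⊕0⊕0⊕0⊕0 = 0
s8 (pos 8,9,10,11,12,13,14,15): 0⊕1⊕1⊕0⊕0⊕0⊕0⊕0 = 0
Syndrome s8…s1 = 0011 → error at position 3.
Flip position 3: 100110001100000 → 101110001100000

101110001100000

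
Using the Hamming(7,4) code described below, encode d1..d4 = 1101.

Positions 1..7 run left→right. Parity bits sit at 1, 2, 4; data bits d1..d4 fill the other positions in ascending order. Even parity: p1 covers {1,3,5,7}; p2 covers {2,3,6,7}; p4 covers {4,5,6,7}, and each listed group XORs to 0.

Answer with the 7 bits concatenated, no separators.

Place data at non-parity positions: p1 p2 1 p4 1 0 1
p1 (pos 1,3,5,7): XOR of data positions = 1⊕1⊕1 = 1
p2 (pos 2,3,6,7): XOR of data positions = 1⊕0⊕1 = 0
p4 (pos 4,5,6,7): XOR of data positions = 1⊕0⊕1 = 0
Codeword: 1010101

1010101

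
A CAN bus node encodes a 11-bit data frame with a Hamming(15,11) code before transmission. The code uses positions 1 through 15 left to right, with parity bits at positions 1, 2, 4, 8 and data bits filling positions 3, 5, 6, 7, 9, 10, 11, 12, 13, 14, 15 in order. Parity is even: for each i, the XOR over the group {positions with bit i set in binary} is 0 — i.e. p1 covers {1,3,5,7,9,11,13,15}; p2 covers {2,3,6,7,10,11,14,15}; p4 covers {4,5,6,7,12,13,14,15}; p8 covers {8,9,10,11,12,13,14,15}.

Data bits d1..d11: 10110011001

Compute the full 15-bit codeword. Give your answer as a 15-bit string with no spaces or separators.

011001110011001

Place data at non-parity positions: p1 p2 1 p4 0 1 1 p8 0 0 1 1 0 0 1
p1 (pos 1,3,5,7,9,11,13,15): XOR of data positions = 1⊕0⊕1⊕0⊕1⊕0⊕1 = 0
p2 (pos 2,3,6,7,10,11,14,15): XOR of data positions = 1⊕1⊕1⊕0⊕1⊕0⊕1 = 1
p4 (pos 4,5,6,7,12,13,14,15): XOR of data positions = 0⊕1⊕1⊕1⊕0⊕0⊕1 = 0
p8 (pos 8,9,10,11,12,13,14,15): XOR of data positions = 0⊕0⊕1⊕1⊕0⊕0⊕1 = 1
Codeword: 011001110011001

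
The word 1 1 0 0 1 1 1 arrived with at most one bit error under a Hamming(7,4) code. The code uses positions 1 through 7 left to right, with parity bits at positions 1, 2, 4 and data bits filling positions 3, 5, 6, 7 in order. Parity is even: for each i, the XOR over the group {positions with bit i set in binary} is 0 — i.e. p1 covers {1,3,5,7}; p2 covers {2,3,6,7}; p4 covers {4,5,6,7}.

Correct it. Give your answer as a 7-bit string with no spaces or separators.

1100110

s1 (pos 1,3,5,7): 1⊕0⊕1⊕1 = 1
s2 (pos 2,3,6,7): 1⊕0⊕1⊕1 = 1
s4 (pos 4,5,6,7): 0⊕1⊕1⊕1 = 1
Syndrome s4…s1 = 111 → error at position 7.
Flip position 7: 1100111 → 1100110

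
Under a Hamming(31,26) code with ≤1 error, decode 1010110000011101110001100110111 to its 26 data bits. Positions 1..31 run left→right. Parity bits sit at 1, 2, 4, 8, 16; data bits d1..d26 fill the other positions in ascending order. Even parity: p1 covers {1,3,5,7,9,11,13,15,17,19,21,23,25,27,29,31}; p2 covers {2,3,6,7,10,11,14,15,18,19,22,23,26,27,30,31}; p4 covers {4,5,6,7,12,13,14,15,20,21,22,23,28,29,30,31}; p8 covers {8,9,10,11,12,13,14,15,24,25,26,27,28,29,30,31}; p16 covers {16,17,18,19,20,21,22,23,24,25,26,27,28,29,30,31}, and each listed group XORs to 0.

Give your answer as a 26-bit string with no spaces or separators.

s1 (pos 1,3,5,7,9,11,13,15,17,19,21,23,25,27,29,31): 1⊕1⊕1⊕0⊕0⊕0⊕1⊕0⊕1⊕0⊕0⊕1⊕0⊕1⊕1⊕1 = 1
s2 (pos 2,3,6,7,10,11,14,15,18,19,22,23,26,27,30,31): 0⊕1⊕1⊕0⊕0⊕0⊕1⊕0⊕1⊕0⊕1⊕1⊕1⊕1⊕1⊕1 = 0
s4 (pos 4,5,6,7,12,13,14,15,20,21,22,23,28,29,30,31): 0⊕1⊕1⊕0⊕1⊕1⊕1⊕0⊕0⊕0⊕1⊕1⊕0⊕1⊕1⊕1 = 0
s8 (pos 8,9,10,11,12,13,14,15,24,25,26,27,28,29,30,31): 0⊕0⊕0⊕0⊕1⊕1⊕1⊕0⊕0⊕0⊕1⊕1⊕0⊕1⊕1⊕1 = 0
s16 (pos 16,17,18,19,20,21,22,23,24,25,26,27,28,29,30,31): 1⊕1⊕1⊕0⊕0⊕0⊕1⊕1⊕0⊕0⊕1⊕1⊕0⊕1⊕1⊕1 = 0
Syndrome s16…s1 = 00001 → error at position 1.
Flip position 1: 1010110000011101110001100110111 → 0010110000011101110001100110111
Read data bits from positions 3,5,6,7,9,10,11,12,13,14,15,17,18,19,20,21,22,23,24,25,26,27,28,29,30,31: 11100001110110001100110111

11100001110110001100110111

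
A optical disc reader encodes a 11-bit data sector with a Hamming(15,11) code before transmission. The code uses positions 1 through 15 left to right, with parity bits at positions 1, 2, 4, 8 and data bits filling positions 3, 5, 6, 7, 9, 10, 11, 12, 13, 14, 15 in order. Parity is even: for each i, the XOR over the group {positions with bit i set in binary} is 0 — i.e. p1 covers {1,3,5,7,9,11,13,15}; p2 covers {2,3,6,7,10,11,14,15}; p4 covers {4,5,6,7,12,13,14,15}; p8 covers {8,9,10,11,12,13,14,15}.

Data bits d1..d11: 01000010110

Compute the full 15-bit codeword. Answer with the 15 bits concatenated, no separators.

100110010010110

Place data at non-parity positions: p1 p2 0 p4 1 0 0 p8 0 0 1 0 1 1 0
p1 (pos 1,3,5,7,9,11,13,15): XOR of data positions = 0⊕1⊕0⊕0⊕1⊕1⊕0 = 1
p2 (pos 2,3,6,7,10,11,14,15): XOR of data positions = 0⊕0⊕0⊕0⊕1⊕1⊕0 = 0
p4 (pos 4,5,6,7,12,13,14,15): XOR of data positions = 1⊕0⊕0⊕0⊕1⊕1⊕0 = 1
p8 (pos 8,9,10,11,12,13,14,15): XOR of data positions = 0⊕0⊕1⊕0⊕1⊕1⊕0 = 1
Codeword: 100110010010110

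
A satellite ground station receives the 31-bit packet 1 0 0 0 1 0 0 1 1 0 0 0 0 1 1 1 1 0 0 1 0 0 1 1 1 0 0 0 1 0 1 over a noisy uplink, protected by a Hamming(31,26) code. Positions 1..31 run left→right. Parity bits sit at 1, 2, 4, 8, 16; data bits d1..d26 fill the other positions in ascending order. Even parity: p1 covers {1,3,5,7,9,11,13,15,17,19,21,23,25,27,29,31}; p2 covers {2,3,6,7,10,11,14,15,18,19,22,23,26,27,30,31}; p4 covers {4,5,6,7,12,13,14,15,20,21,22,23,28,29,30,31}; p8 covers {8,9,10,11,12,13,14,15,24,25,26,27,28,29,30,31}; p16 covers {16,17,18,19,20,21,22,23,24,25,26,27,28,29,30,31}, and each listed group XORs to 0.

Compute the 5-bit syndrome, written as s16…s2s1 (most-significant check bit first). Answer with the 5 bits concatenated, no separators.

s1 (pos 1,3,5,7,9,11,13,15,17,19,21,23,25,27,29,31): 1⊕0⊕1⊕0⊕1⊕0⊕0⊕1⊕1⊕0⊕0⊕1⊕1⊕0⊕1⊕1 = 1
s2 (pos 2,3,6,7,10,11,14,15,18,19,22,23,26,27,30,31): 0⊕0⊕0⊕0⊕0⊕0⊕1⊕1⊕0⊕0⊕0⊕1⊕0⊕0⊕0⊕1 = 0
s4 (pos 4,5,6,7,12,13,14,15,20,21,22,23,28,29,30,31): 0⊕1⊕0⊕0⊕0⊕0⊕1⊕1⊕1⊕0⊕0⊕1⊕0⊕1⊕0⊕1 = 1
s8 (pos 8,9,10,11,12,13,14,15,24,25,26,27,28,29,30,31): 1⊕1⊕0⊕0⊕0⊕0⊕1⊕1⊕1⊕1⊕0⊕0⊕0⊕1⊕0⊕1 = 0
s16 (pos 16,17,18,19,20,21,22,23,24,25,26,27,28,29,30,31): 1⊕1⊕0⊕0⊕1⊕0⊕0⊕1⊕1⊕1⊕0⊕0⊕0⊕1⊕0⊕1 = 0
Syndrome s16…s1 = 00101 → error at position 5.

00101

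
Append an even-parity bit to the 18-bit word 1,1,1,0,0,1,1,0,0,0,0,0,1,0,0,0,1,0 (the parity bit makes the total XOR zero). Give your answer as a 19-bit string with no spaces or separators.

1110011000001000101

XOR of the 18 data bits: 1⊕1⊕1⊕0⊕0⊕1⊕1⊕0⊕0⊕0⊕0⊕0⊕1⊕0⊕0⊕0⊕1⊕0 = 1
Parity bit = 1 (so all 19 bits XOR to 0).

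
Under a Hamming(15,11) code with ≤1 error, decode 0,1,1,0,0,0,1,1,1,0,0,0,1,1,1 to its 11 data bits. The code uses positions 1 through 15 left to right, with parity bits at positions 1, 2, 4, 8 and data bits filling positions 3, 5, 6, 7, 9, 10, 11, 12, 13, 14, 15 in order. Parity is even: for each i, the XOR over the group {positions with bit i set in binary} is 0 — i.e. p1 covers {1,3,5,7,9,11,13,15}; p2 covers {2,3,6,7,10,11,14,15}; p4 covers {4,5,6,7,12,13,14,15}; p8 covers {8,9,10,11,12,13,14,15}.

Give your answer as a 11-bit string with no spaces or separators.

s1 (pos 1,3,5,7,9,11,13,15): 0⊕1⊕0⊕1⊕1⊕0⊕1⊕1 = 1
s2 (pos 2,3,6,7,10,11,14,15): 1⊕1⊕0⊕1⊕0⊕0⊕1⊕1 = 1
s4 (pos 4,5,6,7,12,13,14,15): 0⊕0⊕0⊕1⊕0⊕1⊕1⊕1 = 0
s8 (pos 8,9,10,11,12,13,14,15): 1⊕1⊕0⊕0⊕0⊕1⊕1⊕1 = 1
Syndrome s8…s1 = 1011 → error at position 11.
Flip position 11: 011000111000111 → 011000111010111
Read data bits from positions 3,5,6,7,9,10,11,12,13,14,15: 10011010111

10011010111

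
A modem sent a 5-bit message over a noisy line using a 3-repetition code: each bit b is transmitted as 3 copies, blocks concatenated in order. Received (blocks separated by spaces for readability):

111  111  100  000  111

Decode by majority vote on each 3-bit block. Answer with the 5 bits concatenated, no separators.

Block 1 (111): 3 ones → 1
Block 2 (111): 3 ones → 1
Block 3 (100): 1 one → 0
Block 4 (000): 0 ones → 0
Block 5 (111): 3 ones → 1

11001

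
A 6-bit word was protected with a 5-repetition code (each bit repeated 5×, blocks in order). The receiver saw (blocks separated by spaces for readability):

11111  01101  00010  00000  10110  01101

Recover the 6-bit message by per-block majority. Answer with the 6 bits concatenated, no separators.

110011

Block 1 (11111): 5 ones → 1
Block 2 (01101): 3 ones → 1
Block 3 (00010): 1 one → 0
Block 4 (00000): 0 ones → 0
Block 5 (10110): 3 ones → 1
Block 6 (01101): 3 ones → 1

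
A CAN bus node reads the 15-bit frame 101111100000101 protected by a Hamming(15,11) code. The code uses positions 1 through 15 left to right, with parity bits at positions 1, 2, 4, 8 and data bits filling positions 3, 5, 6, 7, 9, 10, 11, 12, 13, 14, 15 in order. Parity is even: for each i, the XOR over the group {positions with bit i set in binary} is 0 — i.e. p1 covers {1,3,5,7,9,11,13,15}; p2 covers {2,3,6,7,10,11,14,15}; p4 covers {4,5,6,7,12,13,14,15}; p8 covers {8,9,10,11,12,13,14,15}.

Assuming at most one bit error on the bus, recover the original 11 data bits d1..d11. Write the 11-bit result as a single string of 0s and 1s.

11110000101

s1 (pos 1,3,5,7,9,11,13,15): 1⊕1⊕1⊕1⊕0⊕0⊕1⊕1 = 0
s2 (pos 2,3,6,7,10,11,14,15): 0⊕1⊕1⊕1⊕0⊕0⊕0⊕1 = 0
s4 (pos 4,5,6,7,12,13,14,15): 1⊕1⊕1⊕1⊕0⊕1⊕0⊕1 = 0
s8 (pos 8,9,10,11,12,13,14,15): 0⊕0⊕0⊕0⊕0⊕1⊕0⊕1 = 0
Syndrome s8…s1 = 0000 → no error.
Read data bits from positions 3,5,6,7,9,10,11,12,13,14,15: 11110000101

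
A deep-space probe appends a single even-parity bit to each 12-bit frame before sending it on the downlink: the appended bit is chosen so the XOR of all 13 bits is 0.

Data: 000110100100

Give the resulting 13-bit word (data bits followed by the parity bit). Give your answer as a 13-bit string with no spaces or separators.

0001101001000

XOR of the 12 data bits: 0⊕0⊕0⊕1⊕1⊕0⊕1⊕0⊕0⊕1⊕0⊕0 = 0
Parity bit = 0 (so all 13 bits XOR to 0).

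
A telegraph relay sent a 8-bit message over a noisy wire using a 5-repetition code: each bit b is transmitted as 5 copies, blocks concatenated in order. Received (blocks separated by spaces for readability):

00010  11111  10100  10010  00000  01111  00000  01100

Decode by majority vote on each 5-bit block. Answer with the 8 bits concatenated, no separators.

Block 1 (00010): 1 one → 0
Block 2 (11111): 5 ones → 1
Block 3 (10100): 2 ones → 0
Block 4 (10010): 2 ones → 0
Block 5 (00000): 0 ones → 0
Block 6 (01111): 4 ones → 1
Block 7 (00000): 0 ones → 0
Block 8 (01100): 2 ones → 0

01000100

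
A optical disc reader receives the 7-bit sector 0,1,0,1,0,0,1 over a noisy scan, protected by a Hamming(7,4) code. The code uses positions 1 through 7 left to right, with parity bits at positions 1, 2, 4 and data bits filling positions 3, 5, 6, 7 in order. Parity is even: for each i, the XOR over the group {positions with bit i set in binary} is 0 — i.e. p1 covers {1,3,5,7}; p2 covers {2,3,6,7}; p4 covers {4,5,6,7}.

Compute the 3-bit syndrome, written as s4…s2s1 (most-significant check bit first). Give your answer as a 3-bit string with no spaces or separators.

s1 (pos 1,3,5,7): 0⊕0⊕0⊕1 = 1
s2 (pos 2,3,6,7): 1⊕0⊕0⊕1 = 0
s4 (pos 4,5,6,7): 1⊕0⊕0⊕1 = 0
Syndrome s4…s1 = 001 → error at position 1.

001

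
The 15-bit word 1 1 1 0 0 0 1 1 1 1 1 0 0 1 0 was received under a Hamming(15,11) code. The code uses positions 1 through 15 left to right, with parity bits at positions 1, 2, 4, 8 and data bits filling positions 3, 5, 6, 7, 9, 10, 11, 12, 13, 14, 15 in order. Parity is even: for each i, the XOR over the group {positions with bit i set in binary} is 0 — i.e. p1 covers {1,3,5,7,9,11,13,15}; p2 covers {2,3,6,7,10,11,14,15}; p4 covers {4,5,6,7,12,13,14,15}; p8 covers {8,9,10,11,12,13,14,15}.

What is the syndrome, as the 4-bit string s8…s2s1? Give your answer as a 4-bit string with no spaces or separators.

s1 (pos 1,3,5,7,9,11,13,15): 1⊕1⊕0⊕1⊕1⊕1⊕0⊕0 = 1
s2 (pos 2,3,6,7,10,11,14,15): 1⊕1⊕0⊕1⊕1⊕1⊕1⊕0 = 0
s4 (pos 4,5,6,7,12,13,14,15): 0⊕0⊕0⊕1⊕0⊕0⊕1⊕0 = 0
s8 (pos 8,9,10,11,12,13,14,15): 1⊕1⊕1⊕1⊕0⊕0⊕1⊕0 = 1
Syndrome s8…s1 = 1001 → error at position 9.

1001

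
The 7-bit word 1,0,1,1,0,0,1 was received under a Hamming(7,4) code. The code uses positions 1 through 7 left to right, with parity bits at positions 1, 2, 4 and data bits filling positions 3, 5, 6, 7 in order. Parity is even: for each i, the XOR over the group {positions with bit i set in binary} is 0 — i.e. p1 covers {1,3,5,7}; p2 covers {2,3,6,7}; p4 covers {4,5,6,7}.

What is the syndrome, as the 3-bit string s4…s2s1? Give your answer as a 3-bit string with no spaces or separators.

001

s1 (pos 1,3,5,7): 1⊕1⊕0⊕1 = 1
s2 (pos 2,3,6,7): 0⊕1⊕0⊕1 = 0
s4 (pos 4,5,6,7): 1⊕0⊕0⊕1 = 0
Syndrome s4…s1 = 001 → error at position 1.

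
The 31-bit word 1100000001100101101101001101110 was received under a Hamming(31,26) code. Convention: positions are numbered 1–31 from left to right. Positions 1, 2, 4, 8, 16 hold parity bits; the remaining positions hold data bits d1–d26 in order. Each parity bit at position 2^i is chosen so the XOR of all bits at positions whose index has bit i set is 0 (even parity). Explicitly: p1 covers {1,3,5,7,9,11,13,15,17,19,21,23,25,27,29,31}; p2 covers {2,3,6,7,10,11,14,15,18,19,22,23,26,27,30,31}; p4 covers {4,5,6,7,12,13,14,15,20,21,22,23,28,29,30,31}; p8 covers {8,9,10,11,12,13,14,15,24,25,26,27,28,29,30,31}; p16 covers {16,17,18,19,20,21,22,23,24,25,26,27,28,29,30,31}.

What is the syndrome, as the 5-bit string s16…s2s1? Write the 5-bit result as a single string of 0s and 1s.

00000

s1 (pos 1,3,5,7,9,11,13,15,17,19,21,23,25,27,29,31): 1⊕0⊕0⊕0⊕0⊕1⊕0⊕0⊕1⊕1⊕0⊕0⊕1⊕0⊕1⊕0 = 0
s2 (pos 2,3,6,7,10,11,14,15,18,19,22,23,26,27,30,31): 1⊕0⊕0⊕0⊕1⊕1⊕1⊕0⊕0⊕1⊕1⊕0⊕1⊕0⊕1⊕0 = 0
s4 (pos 4,5,6,7,12,13,14,15,20,21,22,23,28,29,30,31): 0⊕0⊕0⊕0⊕0⊕0⊕1⊕0⊕1⊕0⊕1⊕0⊕1⊕1⊕1⊕0 = 0
s8 (pos 8,9,10,11,12,13,14,15,24,25,26,27,28,29,30,31): 0⊕0⊕1⊕1⊕0⊕0⊕1⊕0⊕0⊕1⊕1⊕0⊕1⊕1⊕1⊕0 = 0
s16 (pos 16,17,18,19,20,21,22,23,24,25,26,27,28,29,30,31): 1⊕1⊕0⊕1⊕1⊕0⊕1⊕0⊕0⊕1⊕1⊕0⊕1⊕1⊕1⊕0 = 0
Syndrome s16…s1 = 00000 → no error.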